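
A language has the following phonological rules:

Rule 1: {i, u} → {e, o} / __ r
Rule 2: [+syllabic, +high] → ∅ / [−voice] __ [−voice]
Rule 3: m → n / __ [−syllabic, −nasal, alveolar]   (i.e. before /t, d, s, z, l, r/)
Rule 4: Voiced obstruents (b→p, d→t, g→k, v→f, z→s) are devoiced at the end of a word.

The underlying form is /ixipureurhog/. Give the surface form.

Rule 1 (pre-rhotic lowering): /u/ is a high vowel immediately before /r/, so it lowers to [o]. /u/ is a high vowel immediately before /r/, so it lowers to [o]. /ixipureurhog/ → ixiporeorhog.
Rule 2 (high vowel syncope): /i/ is a high vowel flanked by voiceless consonants /x/ and /p/, so it deletes. /ixiporeorhog/ → ixporeorhog.
Rule 3 (nasal place assimilation): no segment meets the environment; /ixporeorhog/ is unchanged.
Rule 4 (final devoicing): /g/ is a voiced obstruent in word-final position, so it devoices to [k]. /ixporeorhog/ → ixporeorhok.

ixporeorhok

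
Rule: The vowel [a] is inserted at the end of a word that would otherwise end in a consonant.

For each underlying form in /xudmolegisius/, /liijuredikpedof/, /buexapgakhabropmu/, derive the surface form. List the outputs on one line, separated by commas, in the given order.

xudmolegisiusa, liijuredikpedofa, buexapgakhabropmu

/xudmolegisius/: the form ends in the consonant /s/, so [a] is inserted word-finally. → [xudmolegisiusa].
/liijuredikpedof/: the form ends in the consonant /f/, so [a] is inserted word-finally. → [liijuredikpedofa].
/buexapgakhabropmu/: the rule's environment is not met; surfaces unchanged as [buexapgakhabropmu].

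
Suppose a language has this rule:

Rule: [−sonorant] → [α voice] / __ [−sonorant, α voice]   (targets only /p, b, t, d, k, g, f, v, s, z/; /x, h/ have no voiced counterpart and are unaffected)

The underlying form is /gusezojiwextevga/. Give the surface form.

No segment of /gusezojiwextevga/ meets the structural description of the rule, so the form surfaces unchanged.

gusezojiwextevga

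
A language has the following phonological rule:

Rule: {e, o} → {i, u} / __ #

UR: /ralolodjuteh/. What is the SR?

ralolodjuteh

No segment of /ralolodjuteh/ meets the structural description of the rule, so the form surfaces unchanged.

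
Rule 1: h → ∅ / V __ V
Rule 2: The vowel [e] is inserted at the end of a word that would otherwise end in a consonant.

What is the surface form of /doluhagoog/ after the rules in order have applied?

Rule 1 (intervocalic h-deletion): /h/ occurs between vowels /u/ and /a/, so it deletes. /doluhagoog/ → doluagoog.
Rule 2 (final e-epenthesis): the form ends in the consonant /g/, so [e] is inserted word-finally. /doluagoog/ → doluagooge.

doluagooge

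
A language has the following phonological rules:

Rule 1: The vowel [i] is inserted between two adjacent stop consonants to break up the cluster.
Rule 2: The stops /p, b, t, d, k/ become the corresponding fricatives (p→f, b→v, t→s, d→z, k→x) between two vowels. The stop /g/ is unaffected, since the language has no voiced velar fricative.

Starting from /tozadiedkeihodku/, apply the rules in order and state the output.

tozaziezixeihozixu

Rule 1 (stop-cluster i-epenthesis): /d/ and /k/ form a stop–stop cluster, so [i] is inserted between them. /d/ and /k/ form a stop–stop cluster, so [i] is inserted between them. /tozadiedkeihodku/ → tozadiedikeihodiku.
Rule 2 (intervocalic spirantization): /d/ is a stop between vowels /a/ and /i/, so it spirantizes to the fricative [z]. /d/ is a stop between vowels /e/ and /i/, so it spirantizes to the fricative [z]. /k/ is a stop between vowels /i/ and /e/, so it spirantizes to the fricative [x]. /d/ is a stop between vowels /o/ and /i/, so it spirantizes to the fricative [z]. /k/ is a stop between vowels /i/ and /u/, so it spirantizes to the fricative [x]. /tozadiedikeihodiku/ → tozaziezixeihozixu.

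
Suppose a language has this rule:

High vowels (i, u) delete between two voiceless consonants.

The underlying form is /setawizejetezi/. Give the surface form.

No segment of /setawizejetezi/ meets the structural description of the rule, so the form surfaces unchanged.

setawizejetezi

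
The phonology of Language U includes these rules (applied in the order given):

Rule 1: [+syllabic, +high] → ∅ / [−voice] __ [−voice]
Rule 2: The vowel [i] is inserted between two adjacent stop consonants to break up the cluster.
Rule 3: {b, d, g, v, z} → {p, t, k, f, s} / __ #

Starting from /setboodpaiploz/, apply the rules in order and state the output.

setiboodipaiplos

Rule 1 (high vowel syncope): no segment meets the environment; /setboodpaiploz/ is unchanged.
Rule 2 (stop-cluster i-epenthesis): /t/ and /b/ form a stop–stop cluster, so [i] is inserted between them. /d/ and /p/ form a stop–stop cluster, so [i] is inserted between them. /setboodpaiploz/ → setiboodipaiploz.
Rule 3 (final devoicing): /z/ is a voiced obstruent in word-final position, so it devoices to [s]. /setiboodipaiploz/ → setiboodipaiplos.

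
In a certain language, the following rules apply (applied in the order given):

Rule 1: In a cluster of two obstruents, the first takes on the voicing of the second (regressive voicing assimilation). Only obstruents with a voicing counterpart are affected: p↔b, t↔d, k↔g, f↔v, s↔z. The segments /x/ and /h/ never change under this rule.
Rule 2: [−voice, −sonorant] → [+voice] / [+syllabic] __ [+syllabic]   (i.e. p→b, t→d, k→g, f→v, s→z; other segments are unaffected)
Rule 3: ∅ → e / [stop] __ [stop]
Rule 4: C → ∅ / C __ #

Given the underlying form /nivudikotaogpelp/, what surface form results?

nivudigodaokepel

Rule 1 (regressive voicing assimilation): /g/ precedes the voiceless obstruent /p/, so it devoices to [k] by assimilation. /nivudikotaogpelp/ → nivudikotaokpelp.
Rule 2 (intervocalic voicing): /k/ is a voiceless obstruent between vowels /i/ and /o/, so it voices to [g]. /t/ is a voiceless obstruent between vowels /o/ and /a/, so it voices to [d]. /nivudikotaokpelp/ → nivudigodaokpelp.
Rule 3 (stop-cluster e-epenthesis): /k/ and /p/ form a stop–stop cluster, so [e] is inserted between them. /nivudigodaokpelp/ → nivudigodaokepelp.
Rule 4 (final cluster simplification): /p/ is the second consonant of a word-final cluster /lp/, so it deletes. /nivudigodaokepelp/ → nivudigodaokepel.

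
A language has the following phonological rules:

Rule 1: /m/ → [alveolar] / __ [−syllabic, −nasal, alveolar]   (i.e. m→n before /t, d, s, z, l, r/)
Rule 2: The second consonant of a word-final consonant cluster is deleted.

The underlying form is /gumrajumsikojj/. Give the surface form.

gunrajunsikoj

Rule 1 (nasal place assimilation): /m/ precedes the alveolar consonant /r/, so it assimilates in place to [n]. /m/ precedes the alveolar consonant /s/, so it assimilates in place to [n]. /gumrajumsikojj/ → gunrajunsikojj.
Rule 2 (final cluster simplification): /j/ is the second consonant of a word-final cluster /jj/, so it deletes. /gunrajunsikojj/ → gunrajunsikoj.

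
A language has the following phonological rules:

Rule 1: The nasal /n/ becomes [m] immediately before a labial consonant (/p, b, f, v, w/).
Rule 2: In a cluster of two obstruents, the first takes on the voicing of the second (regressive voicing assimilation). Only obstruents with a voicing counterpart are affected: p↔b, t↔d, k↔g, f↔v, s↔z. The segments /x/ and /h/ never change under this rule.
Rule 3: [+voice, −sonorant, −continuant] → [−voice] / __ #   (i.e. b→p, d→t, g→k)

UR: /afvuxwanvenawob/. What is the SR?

Rule 1 (nasal place assimilation): /n/ precedes the labial consonant /v/, so it assimilates in place to [m]. /afvuxwanvenawob/ → afvuxwamvenawob.
Rule 2 (regressive voicing assimilation): /f/ precedes the voiced obstruent /v/, so it voices to [v] by assimilation. /afvuxwamvenawob/ → avvuxwamvenawob.
Rule 3 (final devoicing): /b/ is a voiced stop in word-final position, so it devoices to [p]. /avvuxwamvenawob/ → avvuxwamvenawop.

avvuxwamvenawop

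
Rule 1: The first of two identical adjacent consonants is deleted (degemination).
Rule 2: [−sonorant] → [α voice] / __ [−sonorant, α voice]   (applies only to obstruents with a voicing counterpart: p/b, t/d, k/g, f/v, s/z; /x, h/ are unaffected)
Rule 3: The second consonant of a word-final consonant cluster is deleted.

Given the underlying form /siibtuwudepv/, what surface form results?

Rule 1 (degemination): no segment meets the environment; /siibtuwudepv/ is unchanged.
Rule 2 (regressive voicing assimilation): /b/ precedes the voiceless obstruent /t/, so it devoices to [p] by assimilation. /p/ precedes the voiced obstruent /v/, so it voices to [b] by assimilation. /siibtuwudepv/ → siiptuwudebv.
Rule 3 (final cluster simplification): /v/ is the second consonant of a word-final cluster /bv/, so it deletes. /siiptuwudebv/ → siiptuwudeb.

siiptuwudeb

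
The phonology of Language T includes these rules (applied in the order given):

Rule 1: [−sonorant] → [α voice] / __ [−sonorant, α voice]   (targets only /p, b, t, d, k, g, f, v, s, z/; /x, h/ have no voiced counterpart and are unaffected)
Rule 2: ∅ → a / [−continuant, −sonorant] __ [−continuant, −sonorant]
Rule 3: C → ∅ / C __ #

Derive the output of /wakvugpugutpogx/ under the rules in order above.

wagvukapugutapok

Rule 1 (regressive voicing assimilation): /k/ precedes the voiced obstruent /v/, so it voices to [g] by assimilation. /g/ precedes the voiceless obstruent /p/, so it devoices to [k] by assimilation. /g/ precedes the voiceless obstruent /x/, so it devoices to [k] by assimilation. /wakvugpugutpogx/ → wagvukpugutpokx.
Rule 2 (stop-cluster a-epenthesis): /k/ and /p/ form a stop–stop cluster, so [a] is inserted between them. /t/ and /p/ form a stop–stop cluster, so [a] is inserted between them. /wagvukpugutpokx/ → wagvukapugutapokx.
Rule 3 (final cluster simplification): /x/ is the second consonant of a word-final cluster /kx/, so it deletes. /wagvukapugutapokx/ → wagvukapugutapok.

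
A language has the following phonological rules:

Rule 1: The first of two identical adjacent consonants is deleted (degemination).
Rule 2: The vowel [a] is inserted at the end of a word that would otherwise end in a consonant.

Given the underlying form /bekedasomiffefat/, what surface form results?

Rule 1 (degemination): /ff/ is a geminate; the first /f/ deletes. /bekedasomiffefat/ → bekedasomifefat.
Rule 2 (final a-epenthesis): the form ends in the consonant /t/, so [a] is inserted word-finally. /bekedasomifefat/ → bekedasomifefata.

bekedasomifefata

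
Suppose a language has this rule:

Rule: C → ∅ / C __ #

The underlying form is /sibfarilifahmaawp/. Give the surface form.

/p/ is the second consonant of a word-final cluster /wp/, so it deletes.
Surface form: [sibfarilifahmaaw].

sibfarilifahmaaw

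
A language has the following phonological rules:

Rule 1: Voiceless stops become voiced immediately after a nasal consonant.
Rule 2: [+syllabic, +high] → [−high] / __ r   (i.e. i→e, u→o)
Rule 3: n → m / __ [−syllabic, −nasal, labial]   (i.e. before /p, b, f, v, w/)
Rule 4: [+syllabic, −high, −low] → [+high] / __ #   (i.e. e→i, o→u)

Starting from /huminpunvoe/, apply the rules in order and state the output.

humimbumvoi

Rule 1 (post-nasal voicing): /p/ is a voiceless stop immediately after the nasal /n/, so it voices to [b]. /huminpunvoe/ → huminbunvoe.
Rule 2 (pre-rhotic lowering): no segment meets the environment; /huminbunvoe/ is unchanged.
Rule 3 (nasal place assimilation): /n/ precedes the labial consonant /b/, so it assimilates in place to [m]. /n/ precedes the labial consonant /v/, so it assimilates in place to [m]. /huminbunvoe/ → humimbumvoe.
Rule 4 (final vowel raising): /e/ is a mid vowel in word-final position, so it raises to [i]. /humimbumvoe/ → humimbumvoi.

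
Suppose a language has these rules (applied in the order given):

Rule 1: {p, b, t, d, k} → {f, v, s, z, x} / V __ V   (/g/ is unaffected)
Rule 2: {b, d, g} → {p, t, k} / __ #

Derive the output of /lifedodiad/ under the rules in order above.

Rule 1 (intervocalic spirantization): /d/ is a stop between vowels /e/ and /o/, so it spirantizes to the fricative [z]. /d/ is a stop between vowels /o/ and /i/, so it spirantizes to the fricative [z]. /lifedodiad/ → lifezoziad.
Rule 2 (final devoicing): /d/ is a voiced stop in word-final position, so it devoices to [t]. /lifezoziad/ → lifezoziat.

lifezoziat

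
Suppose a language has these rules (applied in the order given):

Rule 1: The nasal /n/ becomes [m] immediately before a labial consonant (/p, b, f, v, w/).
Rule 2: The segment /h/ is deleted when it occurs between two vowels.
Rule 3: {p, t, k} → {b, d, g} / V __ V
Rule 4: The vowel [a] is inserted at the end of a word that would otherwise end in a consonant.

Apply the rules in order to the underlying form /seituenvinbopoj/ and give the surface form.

Rule 1 (nasal place assimilation): /n/ precedes the labial consonant /v/, so it assimilates in place to [m]. /n/ precedes the labial consonant /b/, so it assimilates in place to [m]. /seituenvinbopoj/ → seituemvimbopoj.
Rule 2 (intervocalic h-deletion): no segment meets the environment; /seituemvimbopoj/ is unchanged.
Rule 3 (intervocalic voicing): /t/ is a voiceless stop between vowels /i/ and /u/, so it voices to [d]. /p/ is a voiceless stop between vowels /o/ and /o/, so it voices to [b]. /seituemvimbopoj/ → seiduemvimboboj.
Rule 4 (final a-epenthesis): the form ends in the consonant /j/, so [a] is inserted word-finally. /seiduemvimboboj/ → seiduemvimboboja.

seiduemvimboboja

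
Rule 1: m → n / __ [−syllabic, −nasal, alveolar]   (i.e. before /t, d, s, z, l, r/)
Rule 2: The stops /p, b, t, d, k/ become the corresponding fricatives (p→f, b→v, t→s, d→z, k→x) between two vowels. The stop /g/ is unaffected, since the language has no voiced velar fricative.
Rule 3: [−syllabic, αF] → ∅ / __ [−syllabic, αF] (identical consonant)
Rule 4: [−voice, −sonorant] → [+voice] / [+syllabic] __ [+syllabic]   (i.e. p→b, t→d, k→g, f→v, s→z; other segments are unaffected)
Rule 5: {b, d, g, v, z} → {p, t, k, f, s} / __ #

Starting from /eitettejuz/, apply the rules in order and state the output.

eizedejus

Rule 1 (nasal place assimilation): no segment meets the environment; /eitettejuz/ is unchanged.
Rule 2 (intervocalic spirantization): /t/ is a stop between vowels /i/ and /e/, so it spirantizes to the fricative [s]. /eitettejuz/ → eisettejuz.
Rule 3 (degemination): /tt/ is a geminate; the first /t/ deletes. /eisettejuz/ → eisetejuz.
Rule 4 (intervocalic voicing): /s/ is a voiceless obstruent between vowels /i/ and /e/, so it voices to [z]. /t/ is a voiceless obstruent between vowels /e/ and /e/, so it voices to [d]. /eisetejuz/ → eizedejuz.
Rule 5 (final devoicing): /z/ is a voiced obstruent in word-final position, so it devoices to [s]. /eizedejuz/ → eizedejus.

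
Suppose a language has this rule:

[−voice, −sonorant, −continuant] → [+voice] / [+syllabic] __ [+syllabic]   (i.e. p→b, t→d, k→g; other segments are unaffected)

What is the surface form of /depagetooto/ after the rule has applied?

/p/ is a voiceless stop between vowels /e/ and /a/, so it voices to [b].
/t/ is a voiceless stop between vowels /e/ and /o/, so it voices to [d].
/t/ is a voiceless stop between vowels /o/ and /o/, so it voices to [d].
Surface form: [debagedoodo].

debagedoodo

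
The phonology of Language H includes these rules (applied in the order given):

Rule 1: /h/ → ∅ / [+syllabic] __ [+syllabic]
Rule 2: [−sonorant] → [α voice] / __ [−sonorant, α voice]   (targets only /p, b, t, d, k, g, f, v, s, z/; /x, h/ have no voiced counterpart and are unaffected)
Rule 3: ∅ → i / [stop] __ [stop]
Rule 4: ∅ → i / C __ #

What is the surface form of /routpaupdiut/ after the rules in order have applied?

Rule 1 (intervocalic h-deletion): no segment meets the environment; /routpaupdiut/ is unchanged.
Rule 2 (regressive voicing assimilation): /p/ precedes the voiced obstruent /d/, so it voices to [b] by assimilation. /routpaupdiut/ → routpaubdiut.
Rule 3 (stop-cluster i-epenthesis): /t/ and /p/ form a stop–stop cluster, so [i] is inserted between them. /b/ and /d/ form a stop–stop cluster, so [i] is inserted between them. /routpaubdiut/ → routipaubidiut.
Rule 4 (final i-epenthesis): the form ends in the consonant /t/, so [i] is inserted word-finally. /routipaubidiut/ → routipaubidiuti.

routipaubidiuti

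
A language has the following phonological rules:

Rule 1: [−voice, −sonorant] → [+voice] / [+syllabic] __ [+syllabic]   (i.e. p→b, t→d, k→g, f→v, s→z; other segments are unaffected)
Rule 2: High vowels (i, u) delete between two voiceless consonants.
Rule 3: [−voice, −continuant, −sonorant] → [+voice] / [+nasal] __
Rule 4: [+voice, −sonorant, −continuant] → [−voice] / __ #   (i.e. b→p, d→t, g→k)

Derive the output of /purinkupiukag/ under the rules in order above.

puringubiugak

Rule 1 (intervocalic voicing): /p/ is a voiceless obstruent between vowels /u/ and /i/, so it voices to [b]. /k/ is a voiceless obstruent between vowels /u/ and /a/, so it voices to [g]. /purinkupiukag/ → purinkubiugag.
Rule 2 (high vowel syncope): no segment meets the environment; /purinkubiugag/ is unchanged.
Rule 3 (post-nasal voicing): /k/ is a voiceless stop immediately after the nasal /n/, so it voices to [g]. /purinkubiugag/ → puringubiugag.
Rule 4 (final devoicing): /g/ is a voiced stop in word-final position, so it devoices to [k]. /puringubiugag/ → puringubiugak.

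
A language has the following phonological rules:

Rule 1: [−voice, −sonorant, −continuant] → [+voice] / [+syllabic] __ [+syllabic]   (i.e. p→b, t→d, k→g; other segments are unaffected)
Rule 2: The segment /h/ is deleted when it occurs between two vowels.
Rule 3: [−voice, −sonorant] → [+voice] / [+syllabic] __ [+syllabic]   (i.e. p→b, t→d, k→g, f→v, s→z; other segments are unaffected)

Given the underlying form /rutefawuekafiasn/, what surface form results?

rudevawuegaviasn

Rule 1 (intervocalic voicing): /t/ is a voiceless stop between vowels /u/ and /e/, so it voices to [d]. /k/ is a voiceless stop between vowels /e/ and /a/, so it voices to [g]. /rutefawuekafiasn/ → rudefawuegafiasn.
Rule 2 (intervocalic h-deletion): no segment meets the environment; /rudefawuegafiasn/ is unchanged.
Rule 3 (intervocalic voicing): /f/ is a voiceless obstruent between vowels /e/ and /a/, so it voices to [v]. /f/ is a voiceless obstruent between vowels /a/ and /i/, so it voices to [v]. /rudefawuegafiasn/ → rudevawuegaviasn.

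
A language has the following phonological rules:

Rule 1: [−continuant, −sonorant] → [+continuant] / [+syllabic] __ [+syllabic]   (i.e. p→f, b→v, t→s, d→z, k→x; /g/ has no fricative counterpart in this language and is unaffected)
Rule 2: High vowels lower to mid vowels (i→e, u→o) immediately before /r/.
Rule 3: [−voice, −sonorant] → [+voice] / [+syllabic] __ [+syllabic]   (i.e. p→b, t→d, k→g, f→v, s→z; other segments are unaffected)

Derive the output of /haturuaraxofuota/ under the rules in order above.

hazoruaraxovuoza

Rule 1 (intervocalic spirantization): /t/ is a stop between vowels /a/ and /u/, so it spirantizes to the fricative [s]. /t/ is a stop between vowels /o/ and /a/, so it spirantizes to the fricative [s]. /haturuaraxofuota/ → hasuruaraxofuosa.
Rule 2 (pre-rhotic lowering): /u/ is a high vowel immediately before /r/, so it lowers to [o]. /hasuruaraxofuosa/ → hasoruaraxofuosa.
Rule 3 (intervocalic voicing): /s/ is a voiceless obstruent between vowels /a/ and /o/, so it voices to [z]. /f/ is a voiceless obstruent between vowels /o/ and /u/, so it voices to [v]. /s/ is a voiceless obstruent between vowels /o/ and /a/, so it voices to [z]. /hasoruaraxofuosa/ → hazoruaraxovuoza.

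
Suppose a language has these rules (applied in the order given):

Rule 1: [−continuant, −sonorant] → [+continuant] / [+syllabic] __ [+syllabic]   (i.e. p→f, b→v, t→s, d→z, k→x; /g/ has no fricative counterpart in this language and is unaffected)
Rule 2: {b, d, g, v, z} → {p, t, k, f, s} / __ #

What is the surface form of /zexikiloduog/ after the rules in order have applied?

Rule 1 (intervocalic spirantization): /k/ is a stop between vowels /i/ and /i/, so it spirantizes to the fricative [x]. /d/ is a stop between vowels /o/ and /u/, so it spirantizes to the fricative [z]. /zexikiloduog/ → zexixilozuog.
Rule 2 (final devoicing): /g/ is a voiced obstruent in word-final position, so it devoices to [k]. /zexixilozuog/ → zexixilozuok.

zexixilozuok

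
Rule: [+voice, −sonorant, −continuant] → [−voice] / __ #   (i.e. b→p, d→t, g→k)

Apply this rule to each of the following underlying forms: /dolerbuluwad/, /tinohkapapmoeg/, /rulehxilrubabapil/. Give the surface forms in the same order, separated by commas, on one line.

/dolerbuluwad/: /d/ is a voiced stop in word-final position, so it devoices to [t]. → [dolerbuluwat].
/tinohkapapmoeg/: /g/ is a voiced stop in word-final position, so it devoices to [k]. → [tinohkapapmoek].
/rulehxilrubabapil/: the rule's environment is not met; surfaces unchanged as [rulehxilrubabapil].

dolerbuluwat, tinohkapapmoek, rulehxilrubabapil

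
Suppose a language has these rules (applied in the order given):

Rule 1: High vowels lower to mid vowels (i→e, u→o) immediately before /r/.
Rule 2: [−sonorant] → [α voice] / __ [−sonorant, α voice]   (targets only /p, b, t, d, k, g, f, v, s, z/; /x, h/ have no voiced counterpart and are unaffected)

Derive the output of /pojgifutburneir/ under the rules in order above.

Rule 1 (pre-rhotic lowering): /u/ is a high vowel immediately before /r/, so it lowers to [o]. /i/ is a high vowel immediately before /r/, so it lowers to [e]. /pojgifutburneir/ → pojgifutborneer.
Rule 2 (regressive voicing assimilation): /t/ precedes the voiced obstruent /b/, so it voices to [d] by assimilation. /pojgifutborneer/ → pojgifudborneer.

pojgifudborneer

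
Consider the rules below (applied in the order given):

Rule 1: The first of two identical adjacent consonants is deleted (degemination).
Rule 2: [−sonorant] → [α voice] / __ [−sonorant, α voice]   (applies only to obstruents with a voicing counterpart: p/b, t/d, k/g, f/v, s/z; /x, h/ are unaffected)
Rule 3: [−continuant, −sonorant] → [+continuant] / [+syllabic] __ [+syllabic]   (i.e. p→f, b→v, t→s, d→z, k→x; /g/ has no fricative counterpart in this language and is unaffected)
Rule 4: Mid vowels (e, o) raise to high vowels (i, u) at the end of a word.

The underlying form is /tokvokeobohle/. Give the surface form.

Rule 1 (degemination): no segment meets the environment; /tokvokeobohle/ is unchanged.
Rule 2 (regressive voicing assimilation): /k/ precedes the voiced obstruent /v/, so it voices to [g] by assimilation. /tokvokeobohle/ → togvokeobohle.
Rule 3 (intervocalic spirantization): /k/ is a stop between vowels /o/ and /e/, so it spirantizes to the fricative [x]. /b/ is a stop between vowels /o/ and /o/, so it spirantizes to the fricative [v]. /togvokeobohle/ → togvoxeovohle.
Rule 4 (final vowel raising): /e/ is a mid vowel in word-final position, so it raises to [i]. /togvoxeovohle/ → togvoxeovohli.

togvoxeovohli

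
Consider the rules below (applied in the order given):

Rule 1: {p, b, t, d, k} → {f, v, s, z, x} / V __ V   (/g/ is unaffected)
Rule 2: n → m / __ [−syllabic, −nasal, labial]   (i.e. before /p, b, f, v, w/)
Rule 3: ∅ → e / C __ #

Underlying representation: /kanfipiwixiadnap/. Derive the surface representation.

kamfifiwixiadnape

Rule 1 (intervocalic spirantization): /p/ is a stop between vowels /i/ and /i/, so it spirantizes to the fricative [f]. /kanfipiwixiadnap/ → kanfifiwixiadnap.
Rule 2 (nasal place assimilation): /n/ precedes the labial consonant /f/, so it assimilates in place to [m]. /kanfifiwixiadnap/ → kamfifiwixiadnap.
Rule 3 (final e-epenthesis): the form ends in the consonant /p/, so [e] is inserted word-finally. /kamfifiwixiadnap/ → kamfifiwixiadnape.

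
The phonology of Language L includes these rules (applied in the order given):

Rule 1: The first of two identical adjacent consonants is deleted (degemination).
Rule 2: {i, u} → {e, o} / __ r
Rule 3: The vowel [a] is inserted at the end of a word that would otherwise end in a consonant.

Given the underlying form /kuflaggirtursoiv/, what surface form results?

kuflagertorsoiva

Rule 1 (degemination): /gg/ is a geminate; the first /g/ deletes. /kuflaggirtursoiv/ → kuflagirtursoiv.
Rule 2 (pre-rhotic lowering): /i/ is a high vowel immediately before /r/, so it lowers to [e]. /u/ is a high vowel immediately before /r/, so it lowers to [o]. /kuflagirtursoiv/ → kuflagertorsoiv.
Rule 3 (final a-epenthesis): the form ends in the consonant /v/, so [a] is inserted word-finally. /kuflagertorsoiv/ → kuflagertorsoiva.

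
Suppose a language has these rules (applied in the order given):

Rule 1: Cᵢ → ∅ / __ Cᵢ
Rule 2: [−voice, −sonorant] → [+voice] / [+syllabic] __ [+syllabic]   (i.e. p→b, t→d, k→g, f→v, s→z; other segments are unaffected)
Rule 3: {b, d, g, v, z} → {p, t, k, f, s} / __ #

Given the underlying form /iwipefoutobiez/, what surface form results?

iwibevoudobies

Rule 1 (degemination): no segment meets the environment; /iwipefoutobiez/ is unchanged.
Rule 2 (intervocalic voicing): /p/ is a voiceless obstruent between vowels /i/ and /e/, so it voices to [b]. /f/ is a voiceless obstruent between vowels /e/ and /o/, so it voices to [v]. /t/ is a voiceless obstruent between vowels /u/ and /o/, so it voices to [d]. /iwipefoutobiez/ → iwibevoudobiez.
Rule 3 (final devoicing): /z/ is a voiced obstruent in word-final position, so it devoices to [s]. /iwibevoudobiez/ → iwibevoudobies.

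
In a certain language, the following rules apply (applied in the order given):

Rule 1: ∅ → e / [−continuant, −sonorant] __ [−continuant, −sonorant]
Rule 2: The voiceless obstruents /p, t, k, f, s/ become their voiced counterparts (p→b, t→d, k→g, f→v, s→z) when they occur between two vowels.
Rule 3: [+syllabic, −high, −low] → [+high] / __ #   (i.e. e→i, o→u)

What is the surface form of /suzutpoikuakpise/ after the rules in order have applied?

suzudeboiguagebizi

Rule 1 (stop-cluster e-epenthesis): /t/ and /p/ form a stop–stop cluster, so [e] is inserted between them. /k/ and /p/ form a stop–stop cluster, so [e] is inserted between them. /suzutpoikuakpise/ → suzutepoikuakepise.
Rule 2 (intervocalic voicing): /t/ is a voiceless obstruent between vowels /u/ and /e/, so it voices to [d]. /p/ is a voiceless obstruent between vowels /e/ and /o/, so it voices to [b]. /k/ is a voiceless obstruent between vowels /i/ and /u/, so it voices to [g]. /k/ is a voiceless obstruent between vowels /a/ and /e/, so it voices to [g]. /p/ is a voiceless obstruent between vowels /e/ and /i/, so it voices to [b]. /s/ is a voiceless obstruent between vowels /i/ and /e/, so it voices to [z]. /suzutepoikuakepise/ → suzudeboiguagebize.
Rule 3 (final vowel raising): /e/ is a mid vowel in word-final position, so it raises to [i]. /suzudeboiguagebize/ → suzudeboiguagebizi.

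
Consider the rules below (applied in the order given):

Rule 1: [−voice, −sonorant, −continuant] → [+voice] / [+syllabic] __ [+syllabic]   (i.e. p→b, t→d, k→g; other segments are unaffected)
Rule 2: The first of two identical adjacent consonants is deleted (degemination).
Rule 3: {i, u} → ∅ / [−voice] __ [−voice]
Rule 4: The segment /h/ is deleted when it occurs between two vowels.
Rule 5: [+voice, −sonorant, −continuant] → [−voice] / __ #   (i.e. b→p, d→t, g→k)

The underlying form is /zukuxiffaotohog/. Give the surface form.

Rule 1 (intervocalic voicing): /k/ is a voiceless stop between vowels /u/ and /u/, so it voices to [g]. /t/ is a voiceless stop between vowels /o/ and /o/, so it voices to [d]. /zukuxiffaotohog/ → zuguxiffaodohog.
Rule 2 (degemination): /ff/ is a geminate; the first /f/ deletes. /zuguxiffaodohog/ → zuguxifaodohog.
Rule 3 (high vowel syncope): /i/ is a high vowel flanked by voiceless consonants /x/ and /f/, so it deletes. /zuguxifaodohog/ → zuguxfaodohog.
Rule 4 (intervocalic h-deletion): /h/ occurs between vowels /o/ and /o/, so it deletes. /zuguxfaodohog/ → zuguxfaodoog.
Rule 5 (final devoicing): /g/ is a voiced stop in word-final position, so it devoices to [k]. /zuguxfaodoog/ → zuguxfaodook.

zuguxfaodook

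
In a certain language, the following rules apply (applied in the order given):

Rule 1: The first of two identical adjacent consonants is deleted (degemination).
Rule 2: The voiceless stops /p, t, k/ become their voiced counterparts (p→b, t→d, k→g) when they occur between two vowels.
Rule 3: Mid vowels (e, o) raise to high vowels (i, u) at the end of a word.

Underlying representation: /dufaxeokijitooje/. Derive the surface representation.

Rule 1 (degemination): no segment meets the environment; /dufaxeokijitooje/ is unchanged.
Rule 2 (intervocalic voicing): /k/ is a voiceless stop between vowels /o/ and /i/, so it voices to [g]. /t/ is a voiceless stop between vowels /i/ and /o/, so it voices to [d]. /dufaxeokijitooje/ → dufaxeogijidooje.
Rule 3 (final vowel raising): /e/ is a mid vowel in word-final position, so it raises to [i]. /dufaxeogijidooje/ → dufaxeogijidooji.

dufaxeogijidooji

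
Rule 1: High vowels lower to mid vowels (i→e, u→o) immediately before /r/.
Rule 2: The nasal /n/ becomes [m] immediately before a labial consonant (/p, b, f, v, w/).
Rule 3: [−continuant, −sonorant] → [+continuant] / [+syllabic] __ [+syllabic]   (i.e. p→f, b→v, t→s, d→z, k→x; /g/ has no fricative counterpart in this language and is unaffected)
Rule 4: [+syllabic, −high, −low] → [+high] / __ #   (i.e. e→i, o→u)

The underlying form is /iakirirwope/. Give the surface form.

iaxererwofi

Rule 1 (pre-rhotic lowering): /i/ is a high vowel immediately before /r/, so it lowers to [e]. /i/ is a high vowel immediately before /r/, so it lowers to [e]. /iakirirwope/ → iakererwope.
Rule 2 (nasal place assimilation): no segment meets the environment; /iakererwope/ is unchanged.
Rule 3 (intervocalic spirantization): /k/ is a stop between vowels /a/ and /e/, so it spirantizes to the fricative [x]. /p/ is a stop between vowels /o/ and /e/, so it spirantizes to the fricative [f]. /iakererwope/ → iaxererwofe.
Rule 4 (final vowel raising): /e/ is a mid vowel in word-final position, so it raises to [i]. /iaxererwofe/ → iaxererwofi.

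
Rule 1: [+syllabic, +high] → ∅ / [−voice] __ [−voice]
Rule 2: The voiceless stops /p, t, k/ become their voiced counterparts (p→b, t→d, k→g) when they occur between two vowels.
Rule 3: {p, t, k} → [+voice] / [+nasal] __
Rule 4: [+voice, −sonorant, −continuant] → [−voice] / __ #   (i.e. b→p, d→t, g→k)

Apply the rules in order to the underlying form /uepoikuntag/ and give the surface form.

Rule 1 (high vowel syncope): no segment meets the environment; /uepoikuntag/ is unchanged.
Rule 2 (intervocalic voicing): /p/ is a voiceless stop between vowels /e/ and /o/, so it voices to [b]. /k/ is a voiceless stop between vowels /i/ and /u/, so it voices to [g]. /uepoikuntag/ → ueboiguntag.
Rule 3 (post-nasal voicing): /t/ is a voiceless stop immediately after the nasal /n/, so it voices to [d]. /ueboiguntag/ → ueboigundag.
Rule 4 (final devoicing): /g/ is a voiced stop in word-final position, so it devoices to [k]. /ueboigundag/ → ueboigundak.

ueboigundak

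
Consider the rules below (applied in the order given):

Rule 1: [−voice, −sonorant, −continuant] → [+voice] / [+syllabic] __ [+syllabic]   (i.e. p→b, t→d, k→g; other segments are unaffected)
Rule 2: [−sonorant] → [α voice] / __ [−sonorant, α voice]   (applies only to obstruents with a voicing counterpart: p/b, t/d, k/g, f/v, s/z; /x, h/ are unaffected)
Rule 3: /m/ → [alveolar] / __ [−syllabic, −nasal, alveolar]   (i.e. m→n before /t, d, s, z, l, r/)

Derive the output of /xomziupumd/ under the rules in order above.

Rule 1 (intervocalic voicing): /p/ is a voiceless stop between vowels /u/ and /u/, so it voices to [b]. /xomziupumd/ → xomziubumd.
Rule 2 (regressive voicing assimilation): no segment meets the environment; /xomziubumd/ is unchanged.
Rule 3 (nasal place assimilation): /m/ precedes the alveolar consonant /z/, so it assimilates in place to [n]. /m/ precedes the alveolar consonant /d/, so it assimilates in place to [n]. /xomziubumd/ → xonziubund.

xonziubund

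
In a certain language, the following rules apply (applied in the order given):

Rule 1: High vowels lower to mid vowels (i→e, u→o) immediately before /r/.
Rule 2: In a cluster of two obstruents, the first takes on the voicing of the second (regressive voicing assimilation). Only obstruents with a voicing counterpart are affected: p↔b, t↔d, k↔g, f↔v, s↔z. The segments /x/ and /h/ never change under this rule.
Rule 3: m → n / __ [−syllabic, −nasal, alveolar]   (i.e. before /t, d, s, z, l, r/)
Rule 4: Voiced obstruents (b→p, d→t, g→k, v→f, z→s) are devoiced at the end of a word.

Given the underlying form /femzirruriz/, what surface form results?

fenzerroris

Rule 1 (pre-rhotic lowering): /i/ is a high vowel immediately before /r/, so it lowers to [e]. /u/ is a high vowel immediately before /r/, so it lowers to [o]. /femzirruriz/ → femzerroriz.
Rule 2 (regressive voicing assimilation): no segment meets the environment; /femzerroriz/ is unchanged.
Rule 3 (nasal place assimilation): /m/ precedes the alveolar consonant /z/, so it assimilates in place to [n]. /femzerroriz/ → fenzerroriz.
Rule 4 (final devoicing): /z/ is a voiced obstruent in word-final position, so it devoices to [s]. /fenzerroriz/ → fenzerroris.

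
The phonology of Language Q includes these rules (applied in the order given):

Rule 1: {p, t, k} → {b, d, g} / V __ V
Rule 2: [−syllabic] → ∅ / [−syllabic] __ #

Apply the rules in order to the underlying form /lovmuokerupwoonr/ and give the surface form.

lovmuogerupwoon

Rule 1 (intervocalic voicing): /k/ is a voiceless stop between vowels /o/ and /e/, so it voices to [g]. /lovmuokerupwoonr/ → lovmuogerupwoonr.
Rule 2 (final cluster simplification): /r/ is the second consonant of a word-final cluster /nr/, so it deletes. /lovmuogerupwoonr/ → lovmuogerupwoon.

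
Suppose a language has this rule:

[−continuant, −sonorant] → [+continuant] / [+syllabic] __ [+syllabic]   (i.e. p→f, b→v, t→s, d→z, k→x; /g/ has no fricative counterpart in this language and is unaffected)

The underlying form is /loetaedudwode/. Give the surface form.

/t/ is a stop between vowels /e/ and /a/, so it spirantizes to the fricative [s].
/d/ is a stop between vowels /e/ and /u/, so it spirantizes to the fricative [z].
/d/ is a stop between vowels /o/ and /e/, so it spirantizes to the fricative [z].
Surface form: [loesaezudwoze].

loesaezudwoze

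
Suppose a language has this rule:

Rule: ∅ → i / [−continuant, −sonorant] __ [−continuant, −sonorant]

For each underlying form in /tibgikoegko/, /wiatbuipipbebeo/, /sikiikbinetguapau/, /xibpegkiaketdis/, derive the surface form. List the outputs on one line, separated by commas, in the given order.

/tibgikoegko/: /b/ and /g/ form a stop–stop cluster, so [i] is inserted between them. /g/ and /k/ form a stop–stop cluster, so [i] is inserted between them. → [tibigikoegiko].
/wiatbuipipbebeo/: /t/ and /b/ form a stop–stop cluster, so [i] is inserted between them. /p/ and /b/ form a stop–stop cluster, so [i] is inserted between them. → [wiatibuipipibebeo].
/sikiikbinetguapau/: /k/ and /b/ form a stop–stop cluster, so [i] is inserted between them. /t/ and /g/ form a stop–stop cluster, so [i] is inserted between them. → [sikiikibinetiguapau].
/xibpegkiaketdis/: /b/ and /p/ form a stop–stop cluster, so [i] is inserted between them. /g/ and /k/ form a stop–stop cluster, so [i] is inserted between them. /t/ and /d/ form a stop–stop cluster, so [i] is inserted between them. → [xibipegikiaketidis].

tibigikoegiko, wiatibuipipibebeo, sikiikibinetiguapau, xibipegikiaketidis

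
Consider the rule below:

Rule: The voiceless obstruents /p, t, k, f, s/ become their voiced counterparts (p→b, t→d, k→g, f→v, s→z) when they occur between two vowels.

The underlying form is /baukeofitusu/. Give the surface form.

/k/ is a voiceless obstruent between vowels /u/ and /e/, so it voices to [g].
/f/ is a voiceless obstruent between vowels /o/ and /i/, so it voices to [v].
/t/ is a voiceless obstruent between vowels /i/ and /u/, so it voices to [d].
/s/ is a voiceless obstruent between vowels /u/ and /u/, so it voices to [z].
Surface form: [baugeoviduzu].

baugeoviduzu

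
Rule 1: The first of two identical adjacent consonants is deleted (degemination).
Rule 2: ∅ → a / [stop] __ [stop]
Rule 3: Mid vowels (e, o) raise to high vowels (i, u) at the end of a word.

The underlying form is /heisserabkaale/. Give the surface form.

heiserabakaali

Rule 1 (degemination): /ss/ is a geminate; the first /s/ deletes. /heisserabkaale/ → heiserabkaale.
Rule 2 (stop-cluster a-epenthesis): /b/ and /k/ form a stop–stop cluster, so [a] is inserted between them. /heiserabkaale/ → heiserabakaale.
Rule 3 (final vowel raising): /e/ is a mid vowel in word-final position, so it raises to [i]. /heiserabakaale/ → heiserabakaali.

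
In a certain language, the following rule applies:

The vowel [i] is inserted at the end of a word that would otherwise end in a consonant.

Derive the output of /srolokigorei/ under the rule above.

srolokigorei

No segment of /srolokigorei/ meets the structural description of the rule, so the form surfaces unchanged.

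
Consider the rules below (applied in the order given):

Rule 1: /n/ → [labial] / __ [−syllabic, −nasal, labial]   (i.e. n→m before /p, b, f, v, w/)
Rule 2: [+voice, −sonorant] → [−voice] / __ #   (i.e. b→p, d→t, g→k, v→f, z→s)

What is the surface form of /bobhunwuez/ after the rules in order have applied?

Rule 1 (nasal place assimilation): /n/ precedes the labial consonant /w/, so it assimilates in place to [m]. /bobhunwuez/ → bobhumwuez.
Rule 2 (final devoicing): /z/ is a voiced obstruent in word-final position, so it devoices to [s]. /bobhumwuez/ → bobhumwues.

bobhumwues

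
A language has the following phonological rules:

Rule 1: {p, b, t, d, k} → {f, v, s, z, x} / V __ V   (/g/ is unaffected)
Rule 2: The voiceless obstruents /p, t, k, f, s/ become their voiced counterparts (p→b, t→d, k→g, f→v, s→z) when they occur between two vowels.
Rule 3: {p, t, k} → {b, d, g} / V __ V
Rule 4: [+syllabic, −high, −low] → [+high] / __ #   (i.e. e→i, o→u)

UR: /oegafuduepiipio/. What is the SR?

Rule 1 (intervocalic spirantization): /d/ is a stop between vowels /u/ and /u/, so it spirantizes to the fricative [z]. /p/ is a stop between vowels /e/ and /i/, so it spirantizes to the fricative [f]. /p/ is a stop between vowels /i/ and /i/, so it spirantizes to the fricative [f]. /oegafuduepiipio/ → oegafuzuefiifio.
Rule 2 (intervocalic voicing): /f/ is a voiceless obstruent between vowels /a/ and /u/, so it voices to [v]. /f/ is a voiceless obstruent between vowels /e/ and /i/, so it voices to [v]. /f/ is a voiceless obstruent between vowels /i/ and /i/, so it voices to [v]. /oegafuzuefiifio/ → oegavuzueviivio.
Rule 3 (intervocalic voicing): no segment meets the environment; /oegavuzueviivio/ is unchanged.
Rule 4 (final vowel raising): /o/ is a mid vowel in word-final position, so it raises to [u]. /oegavuzueviivio/ → oegavuzueviiviu.

oegavuzueviiviu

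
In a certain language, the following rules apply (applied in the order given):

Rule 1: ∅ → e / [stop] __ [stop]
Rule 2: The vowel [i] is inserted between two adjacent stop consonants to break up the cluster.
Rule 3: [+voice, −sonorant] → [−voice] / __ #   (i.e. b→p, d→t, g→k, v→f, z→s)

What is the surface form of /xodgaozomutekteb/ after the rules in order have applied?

Rule 1 (stop-cluster e-epenthesis): /d/ and /g/ form a stop–stop cluster, so [e] is inserted between them. /k/ and /t/ form a stop–stop cluster, so [e] is inserted between them. /xodgaozomutekteb/ → xodegaozomuteketeb.
Rule 2 (stop-cluster i-epenthesis): no segment meets the environment; /xodegaozomuteketeb/ is unchanged.
Rule 3 (final devoicing): /b/ is a voiced obstruent in word-final position, so it devoices to [p]. /xodegaozomuteketeb/ → xodegaozomuteketep.

xodegaozomuteketep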